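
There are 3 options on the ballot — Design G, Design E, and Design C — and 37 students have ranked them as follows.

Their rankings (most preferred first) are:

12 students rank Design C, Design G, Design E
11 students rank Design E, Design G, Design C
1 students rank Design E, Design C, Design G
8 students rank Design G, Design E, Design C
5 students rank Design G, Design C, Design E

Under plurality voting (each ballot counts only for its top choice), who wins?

Design G

First-place vote totals:
  Design G: 13
  Design E: 12
  Design C: 12
Design G has the most first-place votes.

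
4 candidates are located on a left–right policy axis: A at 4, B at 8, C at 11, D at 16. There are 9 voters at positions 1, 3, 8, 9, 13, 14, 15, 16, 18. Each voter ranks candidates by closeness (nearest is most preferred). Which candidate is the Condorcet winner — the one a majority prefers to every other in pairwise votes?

C

With single-peaked preferences on a line, the Condorcet winner is the candidate closest to the median voter.
The median voter (position 13) is closest to C at 11.
Check: C vs B — voters closer to C: 5 of 9.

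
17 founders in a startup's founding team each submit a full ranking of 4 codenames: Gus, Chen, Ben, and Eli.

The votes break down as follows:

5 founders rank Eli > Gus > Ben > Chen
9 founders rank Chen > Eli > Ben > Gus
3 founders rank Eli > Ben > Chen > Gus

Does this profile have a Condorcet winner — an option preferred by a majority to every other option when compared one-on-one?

Yes

Head-to-head results (17 voters total):
Gus vs Chen: Chen wins 12–5.
Gus vs Ben: Ben wins 12–5.
Gus vs Eli: Eli wins 17–0.
Chen vs Ben: Chen wins 9–8.
Chen vs Eli: Chen wins 9–8.
Ben vs Eli: Eli wins 17–0.
Chen beats each rival — Gus (12–5), Ben (9–8), Eli (9–8) — so Chen is the Condorcet winner.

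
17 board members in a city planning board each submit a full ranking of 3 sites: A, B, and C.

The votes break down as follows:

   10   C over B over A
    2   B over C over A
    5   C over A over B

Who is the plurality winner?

First-place vote totals:
  A: 0
  B: 2
  C: 15
C has the most first-place votes.

C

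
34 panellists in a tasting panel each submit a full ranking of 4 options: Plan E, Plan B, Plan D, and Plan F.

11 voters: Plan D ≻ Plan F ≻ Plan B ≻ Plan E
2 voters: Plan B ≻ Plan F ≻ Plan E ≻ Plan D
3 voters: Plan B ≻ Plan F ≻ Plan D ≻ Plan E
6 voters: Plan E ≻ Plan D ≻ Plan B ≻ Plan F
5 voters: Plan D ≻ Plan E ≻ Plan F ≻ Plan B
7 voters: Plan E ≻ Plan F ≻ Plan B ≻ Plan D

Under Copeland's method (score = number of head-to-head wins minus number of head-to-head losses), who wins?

Plan D

Pairwise results:
  Plan E vs Plan B: Plan E wins 18–16.
  Plan E vs Plan D: Plan D wins 19–15.
  Plan E vs Plan F: Plan E wins 18–16.
  Plan B vs Plan D: Plan D wins 22–12.
  Plan B vs Plan F: Plan F wins 23–11.
  Plan D vs Plan F: Plan D wins 22–12.
Copeland scores (wins − losses):
  Plan E: 2 − 1 = 1
  Plan B: 0 − 3 = -3
  Plan D: 3 − 0 = 3
  Plan F: 1 − 2 = -1
Plan D has the best Copeland score.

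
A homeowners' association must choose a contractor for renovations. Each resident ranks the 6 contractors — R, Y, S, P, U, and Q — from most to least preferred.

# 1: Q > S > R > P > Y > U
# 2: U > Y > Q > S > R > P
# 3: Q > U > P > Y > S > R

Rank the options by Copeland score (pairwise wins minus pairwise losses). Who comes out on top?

Q

Pairwise results:
  R vs Y: Y wins 2–1.
  R vs S: S wins 3–0.
  R vs P: R wins 2–1.
  R vs U: U wins 2–1.
  R vs Q: Q wins 3–0.
  Y vs S: Y wins 2–1.
  Y vs P: P wins 2–1.
  Y vs U: U wins 2–1.
  Y vs Q: Q wins 2–1.
  S vs P: S wins 2–1.
  S vs U: U wins 2–1.
  S vs Q: Q wins 3–0.
  P vs U: U wins 2–1.
  P vs Q: Q wins 3–0.
  U vs Q: Q wins 2–1.
Copeland scores (wins − losses):
  R: 1 − 4 = -3
  Y: 2 − 3 = -1
  S: 2 − 3 = -1
  P: 1 − 4 = -3
  U: 4 − 1 = 3
  Q: 5 − 0 = 5
Q has the best Copeland score.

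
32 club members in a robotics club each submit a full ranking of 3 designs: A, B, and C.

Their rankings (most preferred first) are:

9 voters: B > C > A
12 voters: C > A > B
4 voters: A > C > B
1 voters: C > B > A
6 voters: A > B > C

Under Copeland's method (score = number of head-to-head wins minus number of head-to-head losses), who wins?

Pairwise results:
  A vs B: A wins 22–10.
  A vs C: C wins 22–10.
  B vs C: C wins 17–15.
Copeland scores (wins − losses):
  A: 1 − 1 = 0
  B: 0 − 2 = -2
  C: 2 − 0 = 2
C has the best Copeland score.

C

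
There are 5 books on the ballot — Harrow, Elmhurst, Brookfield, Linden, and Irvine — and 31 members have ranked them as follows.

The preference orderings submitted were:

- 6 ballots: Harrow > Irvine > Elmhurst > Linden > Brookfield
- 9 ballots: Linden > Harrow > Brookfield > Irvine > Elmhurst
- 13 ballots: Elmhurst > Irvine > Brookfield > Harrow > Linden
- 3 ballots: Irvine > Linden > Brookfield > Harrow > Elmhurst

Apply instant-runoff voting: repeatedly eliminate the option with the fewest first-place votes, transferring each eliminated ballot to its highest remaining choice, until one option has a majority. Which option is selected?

Elmhurst

Round 1: Elmhurst 13, Linden 9, Harrow 6, Irvine 3, Brookfield 0. Brookfield has the fewest and is eliminated.
Round 2: Elmhurst 13, Linden 9, Harrow 6, Irvine 3. Irvine has the fewest and is eliminated.
Round 3: Elmhurst 13, Linden 12, Harrow 6. Harrow has the fewest and is eliminated.
Round 4: Elmhurst 19, Linden 12. Elmhurst has a majority.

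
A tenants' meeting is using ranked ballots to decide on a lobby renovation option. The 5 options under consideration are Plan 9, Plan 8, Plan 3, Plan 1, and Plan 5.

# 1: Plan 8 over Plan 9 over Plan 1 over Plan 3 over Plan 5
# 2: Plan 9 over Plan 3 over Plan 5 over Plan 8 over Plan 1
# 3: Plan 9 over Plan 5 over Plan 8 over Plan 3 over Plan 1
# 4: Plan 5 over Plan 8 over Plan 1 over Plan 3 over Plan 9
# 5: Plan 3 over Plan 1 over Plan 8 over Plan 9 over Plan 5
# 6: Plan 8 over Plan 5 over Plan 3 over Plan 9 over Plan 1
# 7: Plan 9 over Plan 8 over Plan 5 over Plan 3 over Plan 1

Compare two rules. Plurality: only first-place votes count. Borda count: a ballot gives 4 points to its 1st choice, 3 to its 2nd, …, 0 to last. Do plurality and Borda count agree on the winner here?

Plurality first-place counts: Plan 9 3, Plan 8 2, Plan 3 1, Plan 1 0, Plan 5 1 → Plan 9.
Borda totals: Plan 9 17, Plan 8 19, Plan 3 13, Plan 1 7, Plan 5 14 → Plan 8.
The two rules disagree: plurality picks Plan 9, Borda picks Plan 8.

No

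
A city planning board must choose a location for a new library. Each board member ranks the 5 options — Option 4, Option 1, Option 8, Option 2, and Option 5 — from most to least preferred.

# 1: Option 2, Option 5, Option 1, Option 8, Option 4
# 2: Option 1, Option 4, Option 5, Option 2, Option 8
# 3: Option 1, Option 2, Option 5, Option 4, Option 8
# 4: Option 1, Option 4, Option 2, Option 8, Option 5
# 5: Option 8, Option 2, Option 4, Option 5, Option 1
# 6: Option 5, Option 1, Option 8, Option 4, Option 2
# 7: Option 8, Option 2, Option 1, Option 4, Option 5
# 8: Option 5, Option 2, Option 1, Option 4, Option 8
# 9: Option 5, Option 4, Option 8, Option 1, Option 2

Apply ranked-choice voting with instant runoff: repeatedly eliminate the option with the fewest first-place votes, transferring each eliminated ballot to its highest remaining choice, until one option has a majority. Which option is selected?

Round 1: Option 1 3, Option 5 3, Option 8 2, Option 2 1, Option 4 0. Option 4 has the fewest and is eliminated.
Round 2: Option 1 3, Option 5 3, Option 8 2, Option 2 1. Option 2 has the fewest and is eliminated.
Round 3: Option 5 4, Option 1 3, Option 8 2. Option 8 has the fewest and is eliminated.
Round 4: Option 5 5, Option 1 4. Option 5 has a majority.

Option 5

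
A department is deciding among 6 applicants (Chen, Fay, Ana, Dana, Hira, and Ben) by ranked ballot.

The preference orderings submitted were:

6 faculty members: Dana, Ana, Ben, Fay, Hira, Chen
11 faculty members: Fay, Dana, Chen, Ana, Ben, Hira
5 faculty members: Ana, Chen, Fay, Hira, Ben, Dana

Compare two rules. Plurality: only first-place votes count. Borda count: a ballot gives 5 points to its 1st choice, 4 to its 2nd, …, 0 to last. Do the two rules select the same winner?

Yes

Plurality first-place counts: Chen 0, Fay 11, Ana 5, Dana 6, Hira 0, Ben 0 → Fay.
Borda totals: Chen 53, Fay 82, Ana 71, Dana 74, Hira 16, Ben 34 → Fay.
The two rules agree on Fay.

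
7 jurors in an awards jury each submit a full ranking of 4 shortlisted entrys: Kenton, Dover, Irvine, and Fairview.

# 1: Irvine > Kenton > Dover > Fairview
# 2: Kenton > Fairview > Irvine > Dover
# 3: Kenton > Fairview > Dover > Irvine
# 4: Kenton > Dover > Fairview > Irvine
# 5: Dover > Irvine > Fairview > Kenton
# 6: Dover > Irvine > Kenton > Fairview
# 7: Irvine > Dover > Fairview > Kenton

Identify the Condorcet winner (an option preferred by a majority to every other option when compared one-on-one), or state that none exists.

None — there is no Condorcet winner

Head-to-head results (7 voters total):
Kenton vs Dover: Kenton wins 4–3.
Kenton vs Irvine: Irvine wins 4–3.
Kenton vs Fairview: Kenton wins 5–2.
Dover vs Irvine: Dover wins 4–3.
Dover vs Fairview: Dover wins 5–2.
Irvine vs Fairview: Irvine wins 4–3.
No candidate beats all others: Kenton beats Dover beats Irvine beats Kenton, a majority cycle.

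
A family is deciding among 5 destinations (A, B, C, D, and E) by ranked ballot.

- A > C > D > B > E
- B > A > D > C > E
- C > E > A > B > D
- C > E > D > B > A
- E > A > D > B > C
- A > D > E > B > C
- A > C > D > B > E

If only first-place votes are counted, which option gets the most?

A

First-place vote totals:
  A: 3
  B: 1
  C: 2
  D: 0
  E: 1
A has the most first-place votes.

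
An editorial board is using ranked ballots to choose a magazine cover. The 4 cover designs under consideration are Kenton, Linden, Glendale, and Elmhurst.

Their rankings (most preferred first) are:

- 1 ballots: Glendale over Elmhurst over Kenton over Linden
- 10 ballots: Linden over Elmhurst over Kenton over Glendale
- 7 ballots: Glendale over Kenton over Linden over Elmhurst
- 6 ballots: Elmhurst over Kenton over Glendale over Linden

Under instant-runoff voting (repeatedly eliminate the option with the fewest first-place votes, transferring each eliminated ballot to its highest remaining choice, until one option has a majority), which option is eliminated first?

Kenton

Round 1: Linden 10, Glendale 8, Elmhurst 6, Kenton 0. Kenton has the fewest and is eliminated.
Round 2: Linden 10, Glendale 8, Elmhurst 6. Elmhurst has the fewest and is eliminated.
Round 3: Glendale 14, Linden 10. Glendale has a majority.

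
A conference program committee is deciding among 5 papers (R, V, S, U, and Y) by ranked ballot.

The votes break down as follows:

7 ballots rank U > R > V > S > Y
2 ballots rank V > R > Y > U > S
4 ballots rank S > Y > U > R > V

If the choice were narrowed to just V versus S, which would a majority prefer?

Ballots ranking V above S: 7+2 = 9.
Ballots ranking S above V: 4.
V wins the head-to-head, 9–4.

V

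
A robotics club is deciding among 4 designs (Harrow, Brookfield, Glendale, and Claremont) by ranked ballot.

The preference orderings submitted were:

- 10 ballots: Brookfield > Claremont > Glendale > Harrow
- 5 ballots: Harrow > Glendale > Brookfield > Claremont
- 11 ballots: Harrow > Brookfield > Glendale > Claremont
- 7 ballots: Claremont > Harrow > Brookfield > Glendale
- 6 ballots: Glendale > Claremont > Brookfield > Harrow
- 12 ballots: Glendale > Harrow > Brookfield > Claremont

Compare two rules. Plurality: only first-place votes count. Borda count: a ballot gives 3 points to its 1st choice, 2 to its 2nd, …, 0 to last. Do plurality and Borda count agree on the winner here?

Plurality first-place counts: Harrow 16, Brookfield 10, Glendale 18, Claremont 7 → Glendale.
Borda totals: Harrow 86, Brookfield 82, Glendale 85, Claremont 53 → Harrow.
The two rules disagree: plurality picks Glendale, Borda picks Harrow.

No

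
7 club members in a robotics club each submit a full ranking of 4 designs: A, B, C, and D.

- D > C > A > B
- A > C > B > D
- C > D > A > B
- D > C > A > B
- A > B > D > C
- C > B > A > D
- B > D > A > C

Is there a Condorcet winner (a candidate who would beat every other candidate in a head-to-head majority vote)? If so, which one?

Head-to-head results (7 voters total):
A vs B: A wins 5–2.
A vs C: C wins 4–3.
A vs D: D wins 4–3.
B vs C: C wins 5–2.
B vs D: B wins 4–3.
C vs D: D wins 4–3.
No candidate beats all others: A beats B beats D beats A, a majority cycle.

There is no Condorcet winner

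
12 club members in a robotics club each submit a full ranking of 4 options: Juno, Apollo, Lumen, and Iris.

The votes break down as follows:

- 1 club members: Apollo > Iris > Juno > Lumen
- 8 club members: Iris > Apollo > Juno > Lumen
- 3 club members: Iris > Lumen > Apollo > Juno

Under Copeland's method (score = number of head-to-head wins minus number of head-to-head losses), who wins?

Pairwise results:
  Juno vs Apollo: Apollo wins 12–0.
  Juno vs Lumen: Juno wins 9–3.
  Juno vs Iris: Iris wins 12–0.
  Apollo vs Lumen: Apollo wins 9–3.
  Apollo vs Iris: Iris wins 11–1.
  Lumen vs Iris: Iris wins 12–0.
Copeland scores (wins − losses):
  Juno: 1 − 2 = -1
  Apollo: 2 − 1 = 1
  Lumen: 0 − 3 = -3
  Iris: 3 − 0 = 3
Iris has the best Copeland score.

Iris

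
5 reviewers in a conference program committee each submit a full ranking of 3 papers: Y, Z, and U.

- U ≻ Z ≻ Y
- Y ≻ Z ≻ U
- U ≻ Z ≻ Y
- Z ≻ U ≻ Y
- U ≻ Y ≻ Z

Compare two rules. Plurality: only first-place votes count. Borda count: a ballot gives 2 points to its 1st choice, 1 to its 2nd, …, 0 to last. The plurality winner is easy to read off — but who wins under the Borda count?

Plurality first-place counts: Y 1, Z 1, U 3 → U.
Borda totals: Y 3, Z 5, U 7 → U.

U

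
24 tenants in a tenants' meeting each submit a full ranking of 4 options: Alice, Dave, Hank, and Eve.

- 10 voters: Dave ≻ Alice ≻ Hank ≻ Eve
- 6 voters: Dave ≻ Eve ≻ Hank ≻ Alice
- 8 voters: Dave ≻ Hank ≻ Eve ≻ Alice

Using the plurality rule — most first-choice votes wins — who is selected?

Dave

First-place vote totals:
  Alice: 0
  Dave: 24
  Hank: 0
  Eve: 0
Dave has the most first-place votes.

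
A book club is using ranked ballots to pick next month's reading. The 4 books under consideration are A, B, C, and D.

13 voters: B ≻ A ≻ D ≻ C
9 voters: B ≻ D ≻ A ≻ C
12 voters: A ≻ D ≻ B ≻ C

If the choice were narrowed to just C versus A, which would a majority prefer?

A

Ballots ranking C above A: 0.
Ballots ranking A above C: 13+9+12 = 34.
A wins the head-to-head, 34–0.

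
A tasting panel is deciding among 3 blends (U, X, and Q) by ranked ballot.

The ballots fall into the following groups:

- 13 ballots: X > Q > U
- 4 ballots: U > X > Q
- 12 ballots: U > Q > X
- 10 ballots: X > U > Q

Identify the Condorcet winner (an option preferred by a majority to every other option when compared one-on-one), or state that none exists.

Head-to-head results (39 voters total):
U vs X: X wins 23–16.
U vs Q: U wins 26–13.
X vs Q: X wins 27–12.
X beats each rival — U (23–16), Q (27–12) — so X is the Condorcet winner.

X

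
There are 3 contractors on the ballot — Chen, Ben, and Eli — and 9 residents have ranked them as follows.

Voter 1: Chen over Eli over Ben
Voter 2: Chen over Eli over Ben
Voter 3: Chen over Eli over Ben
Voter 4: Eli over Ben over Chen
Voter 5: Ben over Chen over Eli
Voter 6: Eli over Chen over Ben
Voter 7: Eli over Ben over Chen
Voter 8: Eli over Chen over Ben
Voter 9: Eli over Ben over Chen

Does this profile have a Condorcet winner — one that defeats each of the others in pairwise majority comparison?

Head-to-head results (9 voters total):
Chen vs Ben: Chen wins 5–4.
Chen vs Eli: Eli wins 5–4.
Ben vs Eli: Eli wins 8–1.
Eli beats each rival — Chen (5–4), Ben (8–1) — so Eli is the Condorcet winner.

Yes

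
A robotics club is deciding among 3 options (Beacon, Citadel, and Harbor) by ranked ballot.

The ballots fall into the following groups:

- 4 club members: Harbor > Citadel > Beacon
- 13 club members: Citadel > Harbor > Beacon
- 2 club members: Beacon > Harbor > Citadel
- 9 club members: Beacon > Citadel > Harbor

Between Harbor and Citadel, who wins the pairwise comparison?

Citadel

Ballots ranking Harbor above Citadel: 4+2 = 6.
Ballots ranking Citadel above Harbor: 13+9 = 22.
Citadel wins the head-to-head, 22–6.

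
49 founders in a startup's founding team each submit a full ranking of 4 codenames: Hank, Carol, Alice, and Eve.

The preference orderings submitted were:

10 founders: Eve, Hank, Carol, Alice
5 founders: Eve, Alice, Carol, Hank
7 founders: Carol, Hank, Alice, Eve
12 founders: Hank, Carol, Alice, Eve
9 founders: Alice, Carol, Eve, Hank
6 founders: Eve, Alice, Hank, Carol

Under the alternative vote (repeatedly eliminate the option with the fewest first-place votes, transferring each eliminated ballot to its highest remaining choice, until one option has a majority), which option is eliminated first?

Carol

Round 1: Eve 21, Hank 12, Alice 9, Carol 7. Carol has the fewest and is eliminated.
Round 2: Eve 21, Hank 19, Alice 9. Alice has the fewest and is eliminated.
Round 3: Eve 30, Hank 19. Eve has a majority.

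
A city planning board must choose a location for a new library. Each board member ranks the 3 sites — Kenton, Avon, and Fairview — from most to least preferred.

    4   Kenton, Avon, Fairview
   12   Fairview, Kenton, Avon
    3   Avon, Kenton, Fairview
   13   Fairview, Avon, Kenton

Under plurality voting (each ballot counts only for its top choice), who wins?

First-place vote totals:
  Kenton: 4
  Avon: 3
  Fairview: 25
Fairview has the most first-place votes.

Fairview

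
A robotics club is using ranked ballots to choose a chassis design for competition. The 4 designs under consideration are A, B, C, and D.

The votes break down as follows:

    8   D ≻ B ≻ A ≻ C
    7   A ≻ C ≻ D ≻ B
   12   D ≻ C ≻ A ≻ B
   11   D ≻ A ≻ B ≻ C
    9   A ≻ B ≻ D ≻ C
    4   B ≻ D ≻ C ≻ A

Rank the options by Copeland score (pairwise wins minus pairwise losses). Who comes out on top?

Pairwise results:
  A vs B: A wins 39–12.
  A vs C: A wins 35–16.
  A vs D: D wins 35–16.
  B vs C: B wins 32–19.
  B vs D: D wins 38–13.
  C vs D: D wins 44–7.
Copeland scores (wins − losses):
  A: 2 − 1 = 1
  B: 1 − 2 = -1
  C: 0 − 3 = -3
  D: 3 − 0 = 3
D has the best Copeland score.

D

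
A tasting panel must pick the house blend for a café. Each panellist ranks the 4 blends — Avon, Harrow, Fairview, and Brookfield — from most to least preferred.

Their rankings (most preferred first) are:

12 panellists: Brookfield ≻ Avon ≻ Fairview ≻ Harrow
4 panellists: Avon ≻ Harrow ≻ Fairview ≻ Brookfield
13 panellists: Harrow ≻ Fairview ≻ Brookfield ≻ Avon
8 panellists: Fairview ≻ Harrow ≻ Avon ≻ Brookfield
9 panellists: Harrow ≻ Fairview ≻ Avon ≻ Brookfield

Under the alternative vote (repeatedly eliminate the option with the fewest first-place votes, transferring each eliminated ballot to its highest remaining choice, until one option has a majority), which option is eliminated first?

Avon

Round 1: Harrow 22, Brookfield 12, Fairview 8, Avon 4. Avon has the fewest and is eliminated.
Round 2: Harrow 26, Brookfield 12, Fairview 8. Harrow has a majority.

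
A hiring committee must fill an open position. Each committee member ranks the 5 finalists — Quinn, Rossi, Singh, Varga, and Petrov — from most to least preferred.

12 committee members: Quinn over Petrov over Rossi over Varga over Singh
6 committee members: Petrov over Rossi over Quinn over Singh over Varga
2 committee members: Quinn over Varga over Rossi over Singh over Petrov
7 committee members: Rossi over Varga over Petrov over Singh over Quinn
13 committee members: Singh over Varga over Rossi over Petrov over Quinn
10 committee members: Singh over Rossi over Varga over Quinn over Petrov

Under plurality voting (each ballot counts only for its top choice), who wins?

First-place vote totals:
  Quinn: 14
  Rossi: 7
  Singh: 23
  Varga: 0
  Petrov: 6
Singh has the most first-place votes.

Singh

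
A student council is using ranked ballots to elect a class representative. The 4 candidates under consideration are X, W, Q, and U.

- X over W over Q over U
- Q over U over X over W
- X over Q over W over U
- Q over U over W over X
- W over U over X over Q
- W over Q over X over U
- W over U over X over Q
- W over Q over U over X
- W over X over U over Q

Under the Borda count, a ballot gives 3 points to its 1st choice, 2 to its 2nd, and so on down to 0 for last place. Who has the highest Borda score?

W

Borda scores:
  X: 3 + 1 + 3 + 0 + 1 + 1 + 1 + 0 + 2 = 12
  W: 2 + 0 + 1 + 1 + 3 + 3 + 3 + 3 + 3 = 19
  Q: 1 + 3 + 2 + 3 + 0 + 2 + 0 + 2 + 0 = 13
  U: 0 + 2 + 0 + 2 + 2 + 0 + 2 + 1 + 1 = 10
W has the highest total.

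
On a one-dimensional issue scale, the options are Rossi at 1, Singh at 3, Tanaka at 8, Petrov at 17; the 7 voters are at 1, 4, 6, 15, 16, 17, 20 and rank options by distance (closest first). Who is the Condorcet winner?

With single-peaked preferences on a line, the Condorcet winner is the candidate closest to the median voter.
The median voter (position 15) is closest to Petrov at 17.
Check: Petrov vs Singh — voters closer to Petrov: 4 of 7.

Petrov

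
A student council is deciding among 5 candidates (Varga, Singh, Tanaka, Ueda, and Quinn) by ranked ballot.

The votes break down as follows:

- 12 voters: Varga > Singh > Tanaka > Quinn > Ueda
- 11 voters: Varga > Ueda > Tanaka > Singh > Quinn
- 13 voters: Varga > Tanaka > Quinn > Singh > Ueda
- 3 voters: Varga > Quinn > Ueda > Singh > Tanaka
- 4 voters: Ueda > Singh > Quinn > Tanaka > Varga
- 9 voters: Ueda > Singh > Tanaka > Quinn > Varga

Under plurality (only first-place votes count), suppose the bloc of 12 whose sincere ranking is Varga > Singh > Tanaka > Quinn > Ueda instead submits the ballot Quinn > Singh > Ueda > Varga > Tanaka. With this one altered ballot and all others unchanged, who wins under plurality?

Varga

First-place totals with the altered ballot: Varga 27, Singh 0, Tanaka 0, Ueda 13, Quinn 12.
The winner is unchanged: still Varga.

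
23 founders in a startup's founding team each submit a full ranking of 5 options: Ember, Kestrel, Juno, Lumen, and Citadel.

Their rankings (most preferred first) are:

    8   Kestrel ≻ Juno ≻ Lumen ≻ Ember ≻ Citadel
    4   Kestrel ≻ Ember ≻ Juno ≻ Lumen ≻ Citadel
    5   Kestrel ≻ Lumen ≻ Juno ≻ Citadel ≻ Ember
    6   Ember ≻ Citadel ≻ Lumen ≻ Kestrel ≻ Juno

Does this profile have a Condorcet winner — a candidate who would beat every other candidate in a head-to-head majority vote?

Head-to-head results (23 voters total):
Ember vs Kestrel: Kestrel wins 17–6.
Ember vs Juno: Juno wins 13–10.
Ember vs Lumen: Lumen wins 13–10.
Ember vs Citadel: Ember wins 18–5.
Kestrel vs Juno: Kestrel wins 23–0.
Kestrel vs Lumen: Kestrel wins 17–6.
Kestrel vs Citadel: Kestrel wins 17–6.
Juno vs Lumen: Juno wins 12–11.
Juno vs Citadel: Juno wins 17–6.
Lumen vs Citadel: Lumen wins 17–6.
Kestrel beats each rival — Ember (17–6), Juno (23–0), Lumen (17–6), Citadel (17–6) — so Kestrel is the Condorcet winner.

Yes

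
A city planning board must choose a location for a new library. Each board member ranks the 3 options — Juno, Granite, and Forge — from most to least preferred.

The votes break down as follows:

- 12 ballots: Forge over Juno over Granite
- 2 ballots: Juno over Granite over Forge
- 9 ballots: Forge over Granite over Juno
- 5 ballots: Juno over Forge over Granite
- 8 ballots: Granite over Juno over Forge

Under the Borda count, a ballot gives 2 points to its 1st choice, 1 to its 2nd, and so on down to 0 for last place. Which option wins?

Forge

Borda scores:
  Juno: 12·1 + 2·2 + 9·0 + 5·2 + 8·1 = 34
  Granite: 12·0 + 2·1 + 9·1 + 5·0 + 8·2 = 27
  Forge: 12·2 + 2·0 + 9·2 + 5·1 + 8·0 = 47
Forge has the highest total.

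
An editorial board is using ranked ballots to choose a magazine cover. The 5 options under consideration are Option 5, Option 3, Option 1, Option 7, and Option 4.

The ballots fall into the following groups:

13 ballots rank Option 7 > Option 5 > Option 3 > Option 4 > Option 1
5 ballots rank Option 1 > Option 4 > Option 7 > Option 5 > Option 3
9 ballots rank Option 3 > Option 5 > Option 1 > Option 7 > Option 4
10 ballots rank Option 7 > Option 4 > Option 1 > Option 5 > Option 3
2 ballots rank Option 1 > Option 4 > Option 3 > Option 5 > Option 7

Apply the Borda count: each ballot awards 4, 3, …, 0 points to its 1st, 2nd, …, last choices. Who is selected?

Borda scores:
  Option 5: 13·3 + 5·1 + 9·3 + 10·1 + 2·1 = 83
  Option 3: 13·2 + 5·0 + 9·4 + 10·0 + 2·2 = 66
  Option 1: 13·0 + 5·4 + 9·2 + 10·2 + 2·4 = 66
  Option 7: 13·4 + 5·2 + 9·1 + 10·4 + 2·0 = 111
  Option 4: 13·1 + 5·3 + 9·0 + 10·3 + 2·3 = 64
Option 7 has the highest total.

Option 7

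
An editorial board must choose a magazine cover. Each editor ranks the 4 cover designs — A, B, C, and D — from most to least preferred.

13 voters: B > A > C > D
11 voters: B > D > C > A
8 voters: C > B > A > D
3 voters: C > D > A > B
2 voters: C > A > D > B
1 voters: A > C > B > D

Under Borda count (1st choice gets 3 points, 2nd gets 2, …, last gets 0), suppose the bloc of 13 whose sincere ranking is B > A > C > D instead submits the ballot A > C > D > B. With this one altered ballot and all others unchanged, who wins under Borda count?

Borda totals with the altered ballot: A 57, B 50, C 78, D 43.
The switch changes the winner from B to C.

C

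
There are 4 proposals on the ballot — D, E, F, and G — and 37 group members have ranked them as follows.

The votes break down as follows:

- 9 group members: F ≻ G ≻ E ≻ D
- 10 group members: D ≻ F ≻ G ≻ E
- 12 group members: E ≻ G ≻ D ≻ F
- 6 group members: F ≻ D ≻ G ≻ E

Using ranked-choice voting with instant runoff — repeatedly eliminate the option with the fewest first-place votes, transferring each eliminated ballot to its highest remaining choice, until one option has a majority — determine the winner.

F

Round 1: F 15, E 12, D 10, G 0. G has the fewest and is eliminated.
Round 2: F 15, E 12, D 10. D has the fewest and is eliminated.
Round 3: F 25, E 12. F has a majority.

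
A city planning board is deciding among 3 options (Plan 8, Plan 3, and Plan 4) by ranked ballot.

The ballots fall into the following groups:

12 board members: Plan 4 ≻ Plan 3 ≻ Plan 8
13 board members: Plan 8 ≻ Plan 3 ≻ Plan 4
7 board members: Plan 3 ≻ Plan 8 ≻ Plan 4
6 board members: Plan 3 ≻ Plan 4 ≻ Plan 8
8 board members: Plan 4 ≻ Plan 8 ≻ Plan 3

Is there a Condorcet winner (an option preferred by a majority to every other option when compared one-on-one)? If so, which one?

Head-to-head results (46 voters total):
Plan 8 vs Plan 3: Plan 3 wins 25–21.
Plan 8 vs Plan 4: Plan 4 wins 26–20.
Plan 3 vs Plan 4: Plan 3 wins 26–20.
Plan 3 beats each rival — Plan 8 (25–21), Plan 4 (26–20) — so Plan 3 is the Condorcet winner.

Plan 3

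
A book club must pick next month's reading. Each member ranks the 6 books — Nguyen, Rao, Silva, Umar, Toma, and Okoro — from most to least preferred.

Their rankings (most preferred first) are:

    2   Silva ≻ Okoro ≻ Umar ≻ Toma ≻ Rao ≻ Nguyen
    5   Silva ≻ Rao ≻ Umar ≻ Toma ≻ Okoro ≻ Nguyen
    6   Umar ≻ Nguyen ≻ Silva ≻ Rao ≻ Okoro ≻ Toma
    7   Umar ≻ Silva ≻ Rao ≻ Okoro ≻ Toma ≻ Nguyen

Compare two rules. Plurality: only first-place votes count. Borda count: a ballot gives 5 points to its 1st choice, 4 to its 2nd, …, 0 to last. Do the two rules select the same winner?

Plurality first-place counts: Nguyen 0, Rao 0, Silva 7, Umar 13, Toma 0, Okoro 0 → Umar.
Borda totals: Nguyen 24, Rao 55, Silva 81, Umar 86, Toma 21, Okoro 33 → Umar.
The two rules agree on Umar.

Yes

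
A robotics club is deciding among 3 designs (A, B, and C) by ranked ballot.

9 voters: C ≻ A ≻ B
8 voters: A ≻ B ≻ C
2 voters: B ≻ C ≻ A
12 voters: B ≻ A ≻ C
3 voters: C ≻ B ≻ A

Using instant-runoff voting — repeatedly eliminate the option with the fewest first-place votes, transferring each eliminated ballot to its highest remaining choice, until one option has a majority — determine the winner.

B

Round 1: B 14, C 12, A 8. A has the fewest and is eliminated.
Round 2: B 22, C 12. B has a majority.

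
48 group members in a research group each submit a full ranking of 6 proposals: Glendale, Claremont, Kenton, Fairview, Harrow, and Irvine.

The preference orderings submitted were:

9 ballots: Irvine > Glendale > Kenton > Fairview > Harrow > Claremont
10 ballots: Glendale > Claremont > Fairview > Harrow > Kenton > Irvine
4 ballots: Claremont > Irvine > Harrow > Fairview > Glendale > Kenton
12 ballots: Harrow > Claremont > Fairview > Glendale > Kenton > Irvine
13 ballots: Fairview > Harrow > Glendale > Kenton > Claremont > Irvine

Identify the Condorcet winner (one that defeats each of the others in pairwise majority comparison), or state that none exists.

Head-to-head results (48 voters total):
Glendale vs Claremont: Glendale wins 32–16.
Glendale vs Kenton: Glendale wins 48–0.
Glendale vs Fairview: Fairview wins 29–19.
Glendale vs Harrow: Harrow wins 29–19.
Glendale vs Irvine: Glendale wins 35–13.
Claremont vs Kenton: Claremont wins 26–22.
Claremont vs Fairview: Claremont wins 26–22.
Claremont vs Harrow: Harrow wins 34–14.
Claremont vs Irvine: Claremont wins 39–9.
Kenton vs Fairview: Fairview wins 39–9.
Kenton vs Harrow: Harrow wins 39–9.
Kenton vs Irvine: Kenton wins 35–13.
Fairview vs Harrow: Fairview wins 32–16.
Fairview vs Irvine: Fairview wins 35–13.
Harrow vs Irvine: Harrow wins 35–13.
No candidate beats all others: Glendale beats Claremont beats Fairview beats Glendale, a majority cycle.

There is no Condorcet winner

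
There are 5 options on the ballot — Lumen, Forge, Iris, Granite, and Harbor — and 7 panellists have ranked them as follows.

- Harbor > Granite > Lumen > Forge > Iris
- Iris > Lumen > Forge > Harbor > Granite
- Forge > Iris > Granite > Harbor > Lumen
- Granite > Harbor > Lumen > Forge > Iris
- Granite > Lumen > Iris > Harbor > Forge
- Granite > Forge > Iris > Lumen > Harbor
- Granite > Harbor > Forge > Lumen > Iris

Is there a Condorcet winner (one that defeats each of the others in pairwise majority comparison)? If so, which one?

Head-to-head results (7 voters total):
Lumen vs Forge: Lumen wins 4–3.
Lumen vs Iris: Lumen wins 4–3.
Lumen vs Granite: Granite wins 6–1.
Lumen vs Harbor: Harbor wins 4–3.
Forge vs Iris: Forge wins 5–2.
Forge vs Granite: Granite wins 5–2.
Forge vs Harbor: Harbor wins 4–3.
Iris vs Granite: Granite wins 5–2.
Iris vs Harbor: Iris wins 4–3.
Granite vs Harbor: Granite wins 5–2.
Granite beats each rival — Lumen (6–1), Forge (5–2), Iris (5–2), Harbor (5–2) — so Granite is the Condorcet winner.

Granite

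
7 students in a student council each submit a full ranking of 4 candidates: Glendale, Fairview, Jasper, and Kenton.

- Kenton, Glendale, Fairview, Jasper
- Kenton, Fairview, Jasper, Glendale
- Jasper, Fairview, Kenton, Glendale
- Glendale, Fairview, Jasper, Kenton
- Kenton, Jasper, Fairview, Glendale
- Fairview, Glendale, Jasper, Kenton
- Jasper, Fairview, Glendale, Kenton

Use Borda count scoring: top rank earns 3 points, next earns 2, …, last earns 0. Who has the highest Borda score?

Borda scores:
  Glendale: 2 + 0 + 0 + 3 + 0 + 2 + 1 = 8
  Fairview: 1 + 2 + 2 + 2 + 1 + 3 + 2 = 13
  Jasper: 0 + 1 + 3 + 1 + 2 + 1 + 3 = 11
  Kenton: 3 + 3 + 1 + 0 + 3 + 0 + 0 = 10
Fairview has the highest total.

Fairview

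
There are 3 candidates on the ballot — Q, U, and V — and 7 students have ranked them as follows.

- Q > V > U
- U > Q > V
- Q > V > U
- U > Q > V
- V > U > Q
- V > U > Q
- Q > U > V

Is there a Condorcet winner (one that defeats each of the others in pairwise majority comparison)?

Head-to-head results (7 voters total):
Q vs U: U wins 4–3.
Q vs V: Q wins 5–2.
U vs V: V wins 4–3.
No candidate beats all others: Q beats V beats U beats Q, a majority cycle.

No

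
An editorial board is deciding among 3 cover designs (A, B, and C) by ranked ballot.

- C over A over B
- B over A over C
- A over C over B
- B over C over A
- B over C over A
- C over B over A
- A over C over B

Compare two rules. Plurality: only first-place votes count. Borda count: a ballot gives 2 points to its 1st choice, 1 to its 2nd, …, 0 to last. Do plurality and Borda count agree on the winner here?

No

Plurality first-place counts: A 2, B 3, C 2 → B.
Borda totals: A 6, B 7, C 8 → C.
The two rules disagree: plurality picks B, Borda picks C.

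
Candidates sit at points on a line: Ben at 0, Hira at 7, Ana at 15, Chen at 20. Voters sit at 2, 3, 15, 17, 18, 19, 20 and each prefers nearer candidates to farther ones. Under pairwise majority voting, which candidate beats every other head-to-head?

Ana

With single-peaked preferences on a line, the Condorcet winner is the candidate closest to the median voter.
The median voter (position 17) is closest to Ana at 15.
Check: Ana vs Hira — voters closer to Ana: 5 of 7.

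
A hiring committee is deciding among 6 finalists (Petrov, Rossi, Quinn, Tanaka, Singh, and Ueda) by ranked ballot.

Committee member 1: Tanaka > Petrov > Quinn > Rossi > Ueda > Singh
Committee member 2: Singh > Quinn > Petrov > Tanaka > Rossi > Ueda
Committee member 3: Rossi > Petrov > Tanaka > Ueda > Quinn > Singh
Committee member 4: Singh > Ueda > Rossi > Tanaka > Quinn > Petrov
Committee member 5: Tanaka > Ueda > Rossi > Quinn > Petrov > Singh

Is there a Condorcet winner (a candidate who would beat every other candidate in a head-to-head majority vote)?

Head-to-head results (5 voters total):
Petrov vs Rossi: Rossi wins 3–2.
Petrov vs Quinn: Quinn wins 3–2.
Petrov vs Tanaka: Tanaka wins 3–2.
Petrov vs Singh: Petrov wins 3–2.
Petrov vs Ueda: Petrov wins 3–2.
Rossi vs Quinn: Rossi wins 3–2.
Rossi vs Tanaka: Tanaka wins 3–2.
Rossi vs Singh: Rossi wins 3–2.
Rossi vs Ueda: Rossi wins 3–2.
Quinn vs Tanaka: Tanaka wins 4–1.
Quinn vs Singh: Quinn wins 3–2.
Quinn vs Ueda: Ueda wins 3–2.
Tanaka vs Singh: Tanaka wins 3–2.
Tanaka vs Ueda: Tanaka wins 4–1.
Singh vs Ueda: Ueda wins 3–2.
Tanaka beats each rival — Petrov (3–2), Rossi (3–2), Quinn (4–1), Singh (3–2), Ueda (4–1) — so Tanaka is the Condorcet winner.

Yes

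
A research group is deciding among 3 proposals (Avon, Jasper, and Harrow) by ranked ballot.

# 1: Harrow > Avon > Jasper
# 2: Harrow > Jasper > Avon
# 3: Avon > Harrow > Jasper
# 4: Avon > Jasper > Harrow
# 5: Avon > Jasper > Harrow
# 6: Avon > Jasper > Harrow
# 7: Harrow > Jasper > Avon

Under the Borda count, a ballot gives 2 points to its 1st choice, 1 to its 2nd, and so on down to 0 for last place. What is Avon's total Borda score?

Borda scores:
  Avon: 1 + 0 + 2 + 2 + 2 + 2 + 0 = 9
  Jasper: 0 + 1 + 0 + 1 + 1 + 1 + 1 = 5
  Harrow: 2 + 2 + 1 + 0 + 0 + 0 + 2 = 7

9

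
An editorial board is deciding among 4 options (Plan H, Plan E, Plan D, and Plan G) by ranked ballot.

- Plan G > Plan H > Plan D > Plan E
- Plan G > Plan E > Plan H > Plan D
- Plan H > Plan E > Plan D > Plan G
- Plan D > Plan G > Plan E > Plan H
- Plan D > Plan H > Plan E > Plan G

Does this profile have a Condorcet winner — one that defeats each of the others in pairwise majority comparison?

No

Head-to-head results (5 voters total):
Plan H vs Plan E: Plan H wins 3–2.
Plan H vs Plan D: Plan H wins 3–2.
Plan H vs Plan G: Plan G wins 3–2.
Plan E vs Plan D: Plan D wins 3–2.
Plan E vs Plan G: Plan G wins 3–2.
Plan D vs Plan G: Plan D wins 3–2.
No candidate beats all others: Plan H beats Plan D beats Plan G beats Plan H, a majority cycle.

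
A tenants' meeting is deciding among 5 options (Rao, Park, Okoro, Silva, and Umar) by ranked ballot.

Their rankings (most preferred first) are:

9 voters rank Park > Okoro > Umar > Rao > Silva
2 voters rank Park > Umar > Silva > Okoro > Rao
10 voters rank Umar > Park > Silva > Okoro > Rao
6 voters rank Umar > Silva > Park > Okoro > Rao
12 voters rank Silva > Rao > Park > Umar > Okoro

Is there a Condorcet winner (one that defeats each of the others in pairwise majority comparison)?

Yes

Head-to-head results (39 voters total):
Rao vs Park: Park wins 27–12.
Rao vs Okoro: Okoro wins 27–12.
Rao vs Silva: Silva wins 30–9.
Rao vs Umar: Umar wins 27–12.
Park vs Okoro: Park wins 39–0.
Park vs Silva: Park wins 21–18.
Park vs Umar: Park wins 23–16.
Okoro vs Silva: Silva wins 30–9.
Okoro vs Umar: Umar wins 30–9.
Silva vs Umar: Umar wins 27–12.
Park beats each rival — Rao (27–12), Okoro (39–0), Silva (21–18), Umar (23–16) — so Park is the Condorcet winner.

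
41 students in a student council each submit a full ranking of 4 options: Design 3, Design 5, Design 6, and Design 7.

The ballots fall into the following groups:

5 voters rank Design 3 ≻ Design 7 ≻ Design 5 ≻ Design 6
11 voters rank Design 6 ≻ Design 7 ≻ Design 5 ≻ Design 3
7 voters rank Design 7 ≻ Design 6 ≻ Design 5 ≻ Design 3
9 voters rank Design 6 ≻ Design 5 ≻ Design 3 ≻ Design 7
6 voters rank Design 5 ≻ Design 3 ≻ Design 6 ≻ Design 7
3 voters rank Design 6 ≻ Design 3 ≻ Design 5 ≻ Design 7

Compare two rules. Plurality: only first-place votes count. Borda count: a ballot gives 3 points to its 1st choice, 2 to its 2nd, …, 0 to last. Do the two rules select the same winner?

Plurality first-place counts: Design 3 5, Design 5 6, Design 6 23, Design 7 7 → Design 6.
Borda totals: Design 3 42, Design 5 62, Design 6 89, Design 7 53 → Design 6.
The two rules agree on Design 6.

Yes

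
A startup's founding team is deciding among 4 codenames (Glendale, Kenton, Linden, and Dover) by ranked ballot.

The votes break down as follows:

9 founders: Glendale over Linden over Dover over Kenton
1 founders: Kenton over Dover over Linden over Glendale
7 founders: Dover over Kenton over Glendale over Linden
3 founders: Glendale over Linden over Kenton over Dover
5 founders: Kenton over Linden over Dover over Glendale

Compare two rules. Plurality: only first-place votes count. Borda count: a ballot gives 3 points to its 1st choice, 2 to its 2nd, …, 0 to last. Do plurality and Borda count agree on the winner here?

Yes

Plurality first-place counts: Glendale 12, Kenton 6, Linden 0, Dover 7 → Glendale.
Borda totals: Glendale 43, Kenton 35, Linden 35, Dover 37 → Glendale.
The two rules agree on Glendale.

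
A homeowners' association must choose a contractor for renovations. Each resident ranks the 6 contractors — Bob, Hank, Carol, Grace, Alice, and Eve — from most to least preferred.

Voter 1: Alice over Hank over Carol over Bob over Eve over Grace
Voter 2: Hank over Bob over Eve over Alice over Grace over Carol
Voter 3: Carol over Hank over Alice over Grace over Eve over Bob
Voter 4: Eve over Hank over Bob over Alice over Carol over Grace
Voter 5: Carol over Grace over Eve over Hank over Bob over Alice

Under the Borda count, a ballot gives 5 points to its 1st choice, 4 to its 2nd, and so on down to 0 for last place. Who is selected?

Hank

Borda scores:
  Bob: 2 + 4 + 0 + 3 + 1 = 10
  Hank: 4 + 5 + 4 + 4 + 2 = 19
  Carol: 3 + 0 + 5 + 1 + 5 = 14
  Grace: 0 + 1 + 2 + 0 + 4 = 7
  Alice: 5 + 2 + 3 + 2 + 0 = 12
  Eve: 1 + 3 + 1 + 5 + 3 = 13
Hank has the highest total.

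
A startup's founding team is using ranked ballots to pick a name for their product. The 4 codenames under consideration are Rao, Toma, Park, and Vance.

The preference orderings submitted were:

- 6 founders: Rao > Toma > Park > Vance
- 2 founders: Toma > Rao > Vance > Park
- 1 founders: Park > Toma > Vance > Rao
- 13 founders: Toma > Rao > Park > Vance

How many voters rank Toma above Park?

21

Ballots ranking Toma above Park: 6+2+13 = 21.
Ballots ranking Park above Toma: 1.
So 21 of 22 voters prefer Toma to Park.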